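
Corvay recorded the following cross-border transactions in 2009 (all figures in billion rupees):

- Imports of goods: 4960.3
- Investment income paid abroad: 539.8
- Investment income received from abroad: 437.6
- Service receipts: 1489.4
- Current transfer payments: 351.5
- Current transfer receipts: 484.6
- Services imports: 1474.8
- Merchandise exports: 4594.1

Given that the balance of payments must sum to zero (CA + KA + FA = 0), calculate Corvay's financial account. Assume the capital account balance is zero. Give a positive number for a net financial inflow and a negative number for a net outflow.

320.7

Goods balance = 4594.1 - 4960.3 = -366.2
Services balance = 1489.4 - 1474.8 = 14.6
Trade balance (goods + services) = -366.2 + 14.6 = -351.6
Net primary income = 437.6 - 539.8 = -102.2
Net secondary income = 484.6 - 351.5 = 133.1
Current account = -351.6 + (-102.2) + 133.1 = -320.7
Financial account = -(-320.7) = 320.7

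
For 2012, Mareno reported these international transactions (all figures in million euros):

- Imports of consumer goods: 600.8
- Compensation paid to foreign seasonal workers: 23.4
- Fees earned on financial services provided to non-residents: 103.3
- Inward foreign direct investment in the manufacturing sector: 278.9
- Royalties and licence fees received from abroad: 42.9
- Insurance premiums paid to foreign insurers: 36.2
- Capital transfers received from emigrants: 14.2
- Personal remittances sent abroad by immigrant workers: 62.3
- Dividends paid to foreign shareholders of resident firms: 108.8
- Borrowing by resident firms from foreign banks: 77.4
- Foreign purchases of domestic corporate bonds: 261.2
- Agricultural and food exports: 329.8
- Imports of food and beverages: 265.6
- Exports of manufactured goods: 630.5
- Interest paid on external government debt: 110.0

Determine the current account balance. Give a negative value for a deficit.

-100.6

Goods: -600.8 + 630.5 + 329.8 - 265.6 = 93.9
Services: -36.2 + 42.9 + 103.3 = 110.0
Primary income: -23.4 - 110.0 - 108.8 = -242.2
Secondary income: -62.3
Current account = 93.9 + 110.0 + (-242.2) + (-62.3) = -100.6
(Excluded from the current account — financial account: inward foreign direct investment in the manufacturing sector 278.9, borrowing by resident firms from foreign banks 77.4, foreign purchases of domestic corporate bonds 261.2; capital account: capital transfers received from emigrants 14.2.)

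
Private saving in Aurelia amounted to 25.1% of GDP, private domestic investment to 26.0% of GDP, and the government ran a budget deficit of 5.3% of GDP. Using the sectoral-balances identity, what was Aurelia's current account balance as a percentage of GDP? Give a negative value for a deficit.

-6.2

By the sectoral-balances identity, CA = (S_private - I) + (T - G).
Private balance = 25.1 - 26.0 = -0.9
Government balance (T - G) = -5.3
CA = -0.9 + (-5.3) = -6.2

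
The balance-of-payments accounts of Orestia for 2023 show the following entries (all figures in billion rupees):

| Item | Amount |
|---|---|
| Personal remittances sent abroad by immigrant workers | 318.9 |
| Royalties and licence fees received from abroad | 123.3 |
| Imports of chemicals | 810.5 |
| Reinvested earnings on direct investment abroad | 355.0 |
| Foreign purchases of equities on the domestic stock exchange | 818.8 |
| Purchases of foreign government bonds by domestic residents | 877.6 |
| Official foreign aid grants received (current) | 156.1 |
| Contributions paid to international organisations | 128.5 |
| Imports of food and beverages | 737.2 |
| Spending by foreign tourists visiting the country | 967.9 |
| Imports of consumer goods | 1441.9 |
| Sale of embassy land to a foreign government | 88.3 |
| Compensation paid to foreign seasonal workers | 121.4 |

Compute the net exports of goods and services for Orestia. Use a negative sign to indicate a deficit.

Goods: -810.5 - 737.2 - 1441.9 = -2989.6
Services: 967.9 + 123.3 = 1091.2
Trade balance = -2989.6 + 1091.2 = -1898.4
(Excluded from the trade balance — secondary income: personal remittances sent abroad by immigrant workers 318.9, official foreign aid grants received (current) 156.1, contributions paid to international organisations 128.5; primary income: reinvested earnings on direct investment abroad 355.0, compensation paid to foreign seasonal workers 121.4; financial account: foreign purchases of equities on the domestic stock exchange 818.8, purchases of foreign government bonds by domestic residents 877.6; capital account: sale of embassy land to a foreign government 88.3.)

-1898.4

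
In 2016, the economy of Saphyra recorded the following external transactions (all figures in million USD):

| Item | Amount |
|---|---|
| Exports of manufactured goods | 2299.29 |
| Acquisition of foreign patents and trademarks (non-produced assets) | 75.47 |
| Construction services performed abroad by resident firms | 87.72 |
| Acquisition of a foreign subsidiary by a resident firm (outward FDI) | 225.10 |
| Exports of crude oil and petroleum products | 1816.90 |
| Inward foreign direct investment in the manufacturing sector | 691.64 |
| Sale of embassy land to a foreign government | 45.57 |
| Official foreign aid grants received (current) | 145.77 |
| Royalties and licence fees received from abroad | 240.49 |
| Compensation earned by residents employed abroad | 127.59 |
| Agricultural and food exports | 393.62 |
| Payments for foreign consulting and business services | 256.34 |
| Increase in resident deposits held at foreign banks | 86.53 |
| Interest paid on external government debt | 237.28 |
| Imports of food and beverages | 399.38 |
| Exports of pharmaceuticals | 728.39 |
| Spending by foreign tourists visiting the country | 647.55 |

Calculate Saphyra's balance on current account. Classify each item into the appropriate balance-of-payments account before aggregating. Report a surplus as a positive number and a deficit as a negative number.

Goods: -399.38 + 2299.29 + 728.39 + 1816.90 + 393.62 = 4838.82
Services: 647.55 + 240.49 - 256.34 + 87.72 = 719.42
Primary income: 127.59 - 237.28 = -109.69
Secondary income: 145.77
Current account = 4838.82 + 719.42 + (-109.69) + 145.77 = 5594.32
(Excluded from the current account — capital account: acquisition of foreign patents and trademarks (non-produced assets) 75.47, sale of embassy land to a foreign government 45.57; financial account: acquisition of a foreign subsidiary by a resident firm (outward FDI) 225.10, inward foreign direct investment in the manufacturing sector 691.64, increase in resident deposits held at foreign banks 86.53.)

5594.32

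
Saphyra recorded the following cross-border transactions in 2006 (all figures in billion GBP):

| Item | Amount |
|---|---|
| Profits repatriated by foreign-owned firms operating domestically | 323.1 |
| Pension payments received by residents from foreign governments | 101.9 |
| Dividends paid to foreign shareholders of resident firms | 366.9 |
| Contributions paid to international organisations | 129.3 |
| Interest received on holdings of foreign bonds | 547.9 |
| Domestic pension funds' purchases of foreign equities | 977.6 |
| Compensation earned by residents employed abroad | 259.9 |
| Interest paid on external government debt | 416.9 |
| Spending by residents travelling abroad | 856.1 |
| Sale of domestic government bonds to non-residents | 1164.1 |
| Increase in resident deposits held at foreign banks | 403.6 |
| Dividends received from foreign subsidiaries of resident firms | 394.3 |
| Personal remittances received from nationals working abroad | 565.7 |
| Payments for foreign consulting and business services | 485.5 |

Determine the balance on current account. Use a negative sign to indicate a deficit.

-708.1

Services: -485.5 - 856.1 = -1341.6
Primary income: 394.3 + 259.9 - 416.9 - 323.1 + 547.9 - 366.9 = 95.2
Secondary income: -129.3 + 101.9 + 565.7 = 538.3
Current account = (-1341.6) + 95.2 + 538.3 = -708.1
(Excluded from the current account — financial account: domestic pension funds' purchases of foreign equities 977.6, sale of domestic government bonds to non-residents 1164.1, increase in resident deposits held at foreign banks 403.6.)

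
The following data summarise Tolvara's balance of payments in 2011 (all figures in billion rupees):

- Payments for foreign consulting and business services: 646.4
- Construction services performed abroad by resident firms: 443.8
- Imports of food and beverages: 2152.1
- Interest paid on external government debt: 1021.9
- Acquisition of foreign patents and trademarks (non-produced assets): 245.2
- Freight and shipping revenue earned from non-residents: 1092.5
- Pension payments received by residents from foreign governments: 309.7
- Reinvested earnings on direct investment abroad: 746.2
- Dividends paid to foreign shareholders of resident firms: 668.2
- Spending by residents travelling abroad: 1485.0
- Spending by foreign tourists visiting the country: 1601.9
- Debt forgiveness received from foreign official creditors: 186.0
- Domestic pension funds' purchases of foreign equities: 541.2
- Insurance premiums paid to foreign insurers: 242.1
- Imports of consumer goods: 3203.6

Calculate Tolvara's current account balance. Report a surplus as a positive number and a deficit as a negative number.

Goods: -2152.1 - 3203.6 = -5355.7
Services: 443.8 - 242.1 - 646.4 + 1601.9 + 1092.5 - 1485.0 = 764.7
Primary income: 746.2 - 668.2 - 1021.9 = -943.9
Secondary income: 309.7
Current account = (-5355.7) + 764.7 + (-943.9) + 309.7 = -5225.2
(Excluded from the current account — capital account: acquisition of foreign patents and trademarks (non-produced assets) 245.2, debt forgiveness received from foreign official creditors 186.0; financial account: domestic pension funds' purchases of foreign equities 541.2.)

-5225.2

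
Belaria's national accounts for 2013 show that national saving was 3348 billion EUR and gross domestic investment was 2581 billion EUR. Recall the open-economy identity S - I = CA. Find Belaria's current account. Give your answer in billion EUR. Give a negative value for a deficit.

767

CA = S - I = 3348 - 2581 = 767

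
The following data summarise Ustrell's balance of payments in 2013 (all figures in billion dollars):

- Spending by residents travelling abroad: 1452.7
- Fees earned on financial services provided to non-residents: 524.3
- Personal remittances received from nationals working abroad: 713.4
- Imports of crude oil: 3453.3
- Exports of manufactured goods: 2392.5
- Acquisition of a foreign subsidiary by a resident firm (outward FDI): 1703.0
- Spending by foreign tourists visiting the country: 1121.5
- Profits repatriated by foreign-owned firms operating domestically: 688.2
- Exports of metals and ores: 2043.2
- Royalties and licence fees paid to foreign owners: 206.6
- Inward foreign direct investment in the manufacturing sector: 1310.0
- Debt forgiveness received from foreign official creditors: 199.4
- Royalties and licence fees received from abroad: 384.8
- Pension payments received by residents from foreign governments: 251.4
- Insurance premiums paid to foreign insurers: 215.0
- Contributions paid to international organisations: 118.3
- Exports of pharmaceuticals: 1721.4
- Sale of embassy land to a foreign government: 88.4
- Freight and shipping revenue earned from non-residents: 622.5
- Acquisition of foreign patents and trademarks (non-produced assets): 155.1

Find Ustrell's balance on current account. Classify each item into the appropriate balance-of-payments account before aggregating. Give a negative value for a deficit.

Goods: 2392.5 + 1721.4 + 2043.2 - 3453.3 = 2703.8
Services: -206.6 + 622.5 + 384.8 - 215.0 + 524.3 - 1452.7 + 1121.5 = 778.8
Primary income: -688.2
Secondary income: -118.3 + 713.4 + 251.4 = 846.5
Current account = 2703.8 + 778.8 + (-688.2) + 846.5 = 3640.9
(Excluded from the current account — financial account: acquisition of a foreign subsidiary by a resident firm (outward FDI) 1703.0, inward foreign direct investment in the manufacturing sector 1310.0; capital account: debt forgiveness received from foreign official creditors 199.4, sale of embassy land to a foreign government 88.4, acquisition of foreign patents and trademarks (non-produced assets) 155.1.)

3640.9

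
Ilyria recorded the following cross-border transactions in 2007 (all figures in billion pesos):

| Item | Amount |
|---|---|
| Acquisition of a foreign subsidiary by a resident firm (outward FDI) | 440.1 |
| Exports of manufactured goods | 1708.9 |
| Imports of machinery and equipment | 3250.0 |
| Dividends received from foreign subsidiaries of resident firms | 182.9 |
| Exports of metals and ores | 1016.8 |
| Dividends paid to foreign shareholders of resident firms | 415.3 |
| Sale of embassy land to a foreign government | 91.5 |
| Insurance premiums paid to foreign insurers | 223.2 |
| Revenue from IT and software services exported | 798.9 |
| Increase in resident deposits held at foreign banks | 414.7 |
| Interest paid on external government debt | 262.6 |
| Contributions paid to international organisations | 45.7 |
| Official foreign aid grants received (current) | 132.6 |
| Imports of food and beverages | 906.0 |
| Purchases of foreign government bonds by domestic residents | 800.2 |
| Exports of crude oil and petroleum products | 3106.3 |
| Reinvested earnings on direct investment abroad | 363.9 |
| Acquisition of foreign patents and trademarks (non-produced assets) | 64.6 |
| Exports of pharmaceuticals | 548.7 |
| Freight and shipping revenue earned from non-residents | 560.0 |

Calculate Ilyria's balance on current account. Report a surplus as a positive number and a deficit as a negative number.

Goods: 548.7 + 3106.3 - 3250.0 + 1708.9 + 1016.8 - 906.0 = 2224.7
Services: 560.0 - 223.2 + 798.9 = 1135.7
Primary income: 182.9 - 415.3 - 262.6 + 363.9 = -131.1
Secondary income: 132.6 - 45.7 = 86.9
Current account = 2224.7 + 1135.7 + (-131.1) + 86.9 = 3316.2
(Excluded from the current account — financial account: acquisition of a foreign subsidiary by a resident firm (outward FDI) 440.1, increase in resident deposits held at foreign banks 414.7, purchases of foreign government bonds by domestic residents 800.2; capital account: sale of embassy land to a foreign government 91.5, acquisition of foreign patents and trademarks (non-produced assets) 64.6.)

3316.2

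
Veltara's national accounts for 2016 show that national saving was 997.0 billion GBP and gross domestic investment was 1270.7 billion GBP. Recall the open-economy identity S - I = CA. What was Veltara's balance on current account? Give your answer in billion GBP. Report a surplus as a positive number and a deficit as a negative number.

-273.7

CA = S - I = 997.0 - 1270.7 = -273.7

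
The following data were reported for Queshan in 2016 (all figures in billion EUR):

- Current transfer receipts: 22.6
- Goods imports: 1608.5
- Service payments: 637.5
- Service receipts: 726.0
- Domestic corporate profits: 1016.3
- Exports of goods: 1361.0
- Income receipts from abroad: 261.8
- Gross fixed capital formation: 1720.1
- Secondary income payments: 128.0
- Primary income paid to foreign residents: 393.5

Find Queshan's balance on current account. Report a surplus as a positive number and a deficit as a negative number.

Goods balance = 1361.0 - 1608.5 = -247.5
Services balance = 726.0 - 637.5 = 88.5
Trade balance (goods + services) = -247.5 + 88.5 = -159.0
Net primary income = 261.8 - 393.5 = -131.7
Net secondary income = 22.6 - 128.0 = -105.4
Current account = -159.0 + (-131.7) + (-105.4) = -396.1

-396.1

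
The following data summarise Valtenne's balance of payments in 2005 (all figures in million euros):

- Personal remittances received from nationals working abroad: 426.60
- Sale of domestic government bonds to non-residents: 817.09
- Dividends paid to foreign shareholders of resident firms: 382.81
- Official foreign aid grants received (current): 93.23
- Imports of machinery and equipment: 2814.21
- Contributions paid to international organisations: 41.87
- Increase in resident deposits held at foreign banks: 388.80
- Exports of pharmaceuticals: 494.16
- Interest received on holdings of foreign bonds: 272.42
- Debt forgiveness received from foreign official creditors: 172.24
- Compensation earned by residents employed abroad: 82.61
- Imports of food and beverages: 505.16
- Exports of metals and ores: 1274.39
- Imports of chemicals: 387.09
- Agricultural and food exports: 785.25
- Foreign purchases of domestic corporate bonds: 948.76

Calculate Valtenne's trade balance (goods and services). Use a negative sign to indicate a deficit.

-1152.66

Goods: -505.16 + 494.16 + 1274.39 - 387.09 - 2814.21 + 785.25 = -1152.66
Trade balance = -1152.66 + 0.00 = -1152.66
(Excluded from the trade balance — secondary income: personal remittances received from nationals working abroad 426.60, official foreign aid grants received (current) 93.23, contributions paid to international organisations 41.87; financial account: sale of domestic government bonds to non-residents 817.09, increase in resident deposits held at foreign banks 388.80, foreign purchases of domestic corporate bonds 948.76; primary income: dividends paid to foreign shareholders of resident firms 382.81, interest received on holdings of foreign bonds 272.42, compensation earned by residents employed abroad 82.61; capital account: debt forgiveness received from foreign official creditors 172.24.)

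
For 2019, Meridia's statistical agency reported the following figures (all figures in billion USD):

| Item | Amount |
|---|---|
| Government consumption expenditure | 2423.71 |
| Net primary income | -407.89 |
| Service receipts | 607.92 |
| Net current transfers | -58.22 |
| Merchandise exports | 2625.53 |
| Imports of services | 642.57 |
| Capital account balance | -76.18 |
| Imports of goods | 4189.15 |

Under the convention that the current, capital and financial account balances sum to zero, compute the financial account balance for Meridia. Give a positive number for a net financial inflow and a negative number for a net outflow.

2140.56

Goods balance = 2625.53 - 4189.15 = -1563.62
Services balance = 607.92 - 642.57 = -34.65
Trade balance (goods + services) = -1563.62 + (-34.65) = -1598.27
Net primary income = -407.89
Net secondary income = -58.22
Current account = -1598.27 + (-407.89) + (-58.22) = -2064.38
Financial account = -(-2064.38 + (-76.18)) = 2140.56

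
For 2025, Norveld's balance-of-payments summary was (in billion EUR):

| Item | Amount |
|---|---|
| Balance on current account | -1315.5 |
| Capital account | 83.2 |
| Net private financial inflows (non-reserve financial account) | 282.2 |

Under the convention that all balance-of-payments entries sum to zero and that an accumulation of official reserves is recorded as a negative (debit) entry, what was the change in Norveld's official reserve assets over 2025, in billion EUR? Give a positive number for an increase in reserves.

Official reserve transactions balance = -((-1315.5) + 83.2 + 282.2) = 950.1
An accumulation of reserves is recorded as a debit (negative entry), so the change in the stock of reserves is the negative of that balance.
Change in official reserves = -(950.1) = -950.1

-950.1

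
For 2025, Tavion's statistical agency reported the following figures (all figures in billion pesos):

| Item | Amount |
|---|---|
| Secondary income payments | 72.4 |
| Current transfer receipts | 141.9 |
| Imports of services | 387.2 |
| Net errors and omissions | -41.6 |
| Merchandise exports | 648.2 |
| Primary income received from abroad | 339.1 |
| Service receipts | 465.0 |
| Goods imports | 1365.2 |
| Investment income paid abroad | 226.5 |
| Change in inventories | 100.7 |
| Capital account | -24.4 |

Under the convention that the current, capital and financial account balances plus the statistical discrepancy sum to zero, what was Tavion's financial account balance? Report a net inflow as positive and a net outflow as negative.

Goods balance = 648.2 - 1365.2 = -717.0
Services balance = 465.0 - 387.2 = 77.8
Trade balance (goods + services) = -717.0 + 77.8 = -639.2
Net primary income = 339.1 - 226.5 = 112.6
Net secondary income = 141.9 - 72.4 = 69.5
Current account = -639.2 + 112.6 + 69.5 = -457.1
Financial account = -(-457.1 + (-24.4) + (-41.6)) = 523.1

523.1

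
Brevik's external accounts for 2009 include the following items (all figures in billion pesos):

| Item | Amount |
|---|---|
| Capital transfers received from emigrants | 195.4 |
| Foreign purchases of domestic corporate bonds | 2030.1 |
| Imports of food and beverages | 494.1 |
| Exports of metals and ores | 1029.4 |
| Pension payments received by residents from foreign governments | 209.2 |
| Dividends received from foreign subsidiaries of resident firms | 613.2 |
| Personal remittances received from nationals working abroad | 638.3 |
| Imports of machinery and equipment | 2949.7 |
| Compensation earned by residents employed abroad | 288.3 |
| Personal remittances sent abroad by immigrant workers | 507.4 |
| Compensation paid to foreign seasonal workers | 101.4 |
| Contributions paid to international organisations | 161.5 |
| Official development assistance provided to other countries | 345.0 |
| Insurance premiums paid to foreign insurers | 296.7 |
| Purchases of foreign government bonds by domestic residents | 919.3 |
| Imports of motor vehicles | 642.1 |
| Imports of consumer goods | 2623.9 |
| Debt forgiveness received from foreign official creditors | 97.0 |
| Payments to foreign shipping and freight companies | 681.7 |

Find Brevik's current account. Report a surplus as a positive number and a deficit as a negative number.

-6025.1

Goods: -2949.7 - 494.1 + 1029.4 - 642.1 - 2623.9 = -5680.4
Services: -681.7 - 296.7 = -978.4
Primary income: 613.2 + 288.3 - 101.4 = 800.1
Secondary income: -161.5 + 209.2 - 507.4 + 638.3 - 345.0 = -166.4
Current account = (-5680.4) + (-978.4) + 800.1 + (-166.4) = -6025.1
(Excluded from the current account — capital account: capital transfers received from emigrants 195.4, debt forgiveness received from foreign official creditors 97.0; financial account: foreign purchases of domestic corporate bonds 2030.1, purchases of foreign government bonds by domestic residents 919.3.)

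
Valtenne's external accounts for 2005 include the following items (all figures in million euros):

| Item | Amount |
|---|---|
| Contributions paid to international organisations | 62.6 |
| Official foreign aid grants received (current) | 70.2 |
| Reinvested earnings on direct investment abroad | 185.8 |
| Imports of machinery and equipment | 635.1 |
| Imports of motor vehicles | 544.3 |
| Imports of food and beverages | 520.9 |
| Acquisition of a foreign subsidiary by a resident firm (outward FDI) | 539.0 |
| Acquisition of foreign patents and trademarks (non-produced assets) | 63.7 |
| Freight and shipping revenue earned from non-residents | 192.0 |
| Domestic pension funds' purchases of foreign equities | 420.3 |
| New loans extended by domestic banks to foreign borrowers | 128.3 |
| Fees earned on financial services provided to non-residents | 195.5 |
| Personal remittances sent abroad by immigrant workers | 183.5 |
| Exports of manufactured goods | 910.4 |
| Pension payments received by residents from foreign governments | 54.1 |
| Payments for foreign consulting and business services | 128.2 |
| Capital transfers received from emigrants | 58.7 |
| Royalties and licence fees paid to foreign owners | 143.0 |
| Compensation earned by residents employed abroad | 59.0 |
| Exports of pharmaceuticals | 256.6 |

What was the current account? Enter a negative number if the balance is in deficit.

Goods: 256.6 - 544.3 - 635.1 + 910.4 - 520.9 = -533.3
Services: -143.0 + 192.0 + 195.5 - 128.2 = 116.3
Primary income: 185.8 + 59.0 = 244.8
Secondary income: -183.5 - 62.6 + 70.2 + 54.1 = -121.8
Current account = (-533.3) + 116.3 + 244.8 + (-121.8) = -294.0
(Excluded from the current account — financial account: acquisition of a foreign subsidiary by a resident firm (outward FDI) 539.0, domestic pension funds' purchases of foreign equities 420.3, new loans extended by domestic banks to foreign borrowers 128.3; capital account: acquisition of foreign patents and trademarks (non-produced assets) 63.7, capital transfers received from emigrants 58.7.)

-294.0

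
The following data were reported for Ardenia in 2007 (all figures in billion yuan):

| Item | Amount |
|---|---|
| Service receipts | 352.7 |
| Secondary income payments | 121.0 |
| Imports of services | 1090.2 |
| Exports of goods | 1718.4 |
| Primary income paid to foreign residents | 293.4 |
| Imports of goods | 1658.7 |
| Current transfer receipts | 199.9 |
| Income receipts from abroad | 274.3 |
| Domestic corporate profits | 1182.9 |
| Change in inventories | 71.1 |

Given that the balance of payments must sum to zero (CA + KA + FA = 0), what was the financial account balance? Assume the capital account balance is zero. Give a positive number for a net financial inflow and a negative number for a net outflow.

618.0

Goods balance = 1718.4 - 1658.7 = 59.7
Services balance = 352.7 - 1090.2 = -737.5
Trade balance (goods + services) = 59.7 + (-737.5) = -677.8
Net primary income = 274.3 - 293.4 = -19.1
Net secondary income = 199.9 - 121.0 = 78.9
Current account = -677.8 + (-19.1) + 78.9 = -618.0
Financial account = -(-618.0) = 618.0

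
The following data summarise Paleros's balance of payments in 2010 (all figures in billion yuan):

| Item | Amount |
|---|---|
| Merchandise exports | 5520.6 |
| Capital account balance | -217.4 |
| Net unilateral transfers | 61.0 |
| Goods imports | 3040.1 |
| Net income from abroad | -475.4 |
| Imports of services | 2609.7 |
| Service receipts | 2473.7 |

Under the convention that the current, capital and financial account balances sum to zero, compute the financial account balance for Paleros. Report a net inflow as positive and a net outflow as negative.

-1712.7

Goods balance = 5520.6 - 3040.1 = 2480.5
Services balance = 2473.7 - 2609.7 = -136.0
Trade balance (goods + services) = 2480.5 + (-136.0) = 2344.5
Net primary income = -475.4
Net secondary income = 61.0
Current account = 2344.5 + (-475.4) + 61.0 = 1930.1
Financial account = -(1930.1 + (-217.4)) = -1712.7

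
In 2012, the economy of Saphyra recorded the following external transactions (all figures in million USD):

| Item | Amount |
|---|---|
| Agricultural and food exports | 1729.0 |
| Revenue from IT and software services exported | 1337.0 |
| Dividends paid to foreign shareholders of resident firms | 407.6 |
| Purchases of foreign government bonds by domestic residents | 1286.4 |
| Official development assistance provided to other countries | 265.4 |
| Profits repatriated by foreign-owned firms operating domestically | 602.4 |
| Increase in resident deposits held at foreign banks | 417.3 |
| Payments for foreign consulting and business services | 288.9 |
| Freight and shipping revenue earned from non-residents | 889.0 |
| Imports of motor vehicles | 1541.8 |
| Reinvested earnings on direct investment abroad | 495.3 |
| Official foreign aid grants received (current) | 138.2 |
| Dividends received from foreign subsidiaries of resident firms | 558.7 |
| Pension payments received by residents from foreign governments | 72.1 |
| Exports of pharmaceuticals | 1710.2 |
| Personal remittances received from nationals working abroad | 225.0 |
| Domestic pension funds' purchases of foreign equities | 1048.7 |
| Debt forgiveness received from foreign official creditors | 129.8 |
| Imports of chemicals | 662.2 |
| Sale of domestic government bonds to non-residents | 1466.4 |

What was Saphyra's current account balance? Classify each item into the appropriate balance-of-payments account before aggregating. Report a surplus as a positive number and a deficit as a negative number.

3386.2

Goods: 1729.0 + 1710.2 - 662.2 - 1541.8 = 1235.2
Services: -288.9 + 1337.0 + 889.0 = 1937.1
Primary income: 558.7 - 602.4 - 407.6 + 495.3 = 44.0
Secondary income: 138.2 + 72.1 + 225.0 - 265.4 = 169.9
Current account = 1235.2 + 1937.1 + 44.0 + 169.9 = 3386.2
(Excluded from the current account — financial account: purchases of foreign government bonds by domestic residents 1286.4, increase in resident deposits held at foreign banks 417.3, domestic pension funds' purchases of foreign equities 1048.7, sale of domestic government bonds to non-residents 1466.4; capital account: debt forgiveness received from foreign official creditors 129.8.)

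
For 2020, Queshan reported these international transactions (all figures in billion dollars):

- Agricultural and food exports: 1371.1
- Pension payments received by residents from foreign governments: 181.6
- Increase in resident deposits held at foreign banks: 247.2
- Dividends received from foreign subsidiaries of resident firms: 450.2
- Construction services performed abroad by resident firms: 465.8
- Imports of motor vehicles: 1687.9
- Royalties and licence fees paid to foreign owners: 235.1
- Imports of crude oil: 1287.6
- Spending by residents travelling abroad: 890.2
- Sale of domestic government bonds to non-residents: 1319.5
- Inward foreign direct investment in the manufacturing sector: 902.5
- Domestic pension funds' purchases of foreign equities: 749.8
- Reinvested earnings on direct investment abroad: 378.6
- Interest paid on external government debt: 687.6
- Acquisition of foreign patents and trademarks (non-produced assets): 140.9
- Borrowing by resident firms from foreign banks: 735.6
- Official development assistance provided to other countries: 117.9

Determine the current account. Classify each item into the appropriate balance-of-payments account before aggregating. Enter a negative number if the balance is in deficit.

Goods: 1371.1 - 1287.6 - 1687.9 = -1604.4
Services: 465.8 - 890.2 - 235.1 = -659.5
Primary income: -687.6 + 378.6 + 450.2 = 141.2
Secondary income: -117.9 + 181.6 = 63.7
Current account = (-1604.4) + (-659.5) + 141.2 + 63.7 = -2059.0
(Excluded from the current account — financial account: increase in resident deposits held at foreign banks 247.2, sale of domestic government bonds to non-residents 1319.5, inward foreign direct investment in the manufacturing sector 902.5, domestic pension funds' purchases of foreign equities 749.8, borrowing by resident firms from foreign banks 735.6; capital account: acquisition of foreign patents and trademarks (non-produced assets) 140.9.)

-2059.0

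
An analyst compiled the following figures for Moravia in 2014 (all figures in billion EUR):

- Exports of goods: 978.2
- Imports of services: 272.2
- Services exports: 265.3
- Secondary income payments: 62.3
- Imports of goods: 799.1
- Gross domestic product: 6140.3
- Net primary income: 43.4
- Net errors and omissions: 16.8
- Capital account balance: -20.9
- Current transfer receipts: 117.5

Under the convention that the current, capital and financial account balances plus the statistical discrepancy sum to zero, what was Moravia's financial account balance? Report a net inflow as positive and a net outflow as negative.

-266.7

Goods balance = 978.2 - 799.1 = 179.1
Services balance = 265.3 - 272.2 = -6.9
Trade balance (goods + services) = 179.1 + (-6.9) = 172.2
Net primary income = 43.4
Net secondary income = 117.5 - 62.3 = 55.2
Current account = 172.2 + 43.4 + 55.2 = 270.8
Financial account = -(270.8 + (-20.9) + 16.8) = -266.7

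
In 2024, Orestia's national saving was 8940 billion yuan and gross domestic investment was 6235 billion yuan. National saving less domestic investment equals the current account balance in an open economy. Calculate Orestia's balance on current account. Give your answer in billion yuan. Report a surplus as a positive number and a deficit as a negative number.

2705

CA = S - I = 8940 - 6235 = 2705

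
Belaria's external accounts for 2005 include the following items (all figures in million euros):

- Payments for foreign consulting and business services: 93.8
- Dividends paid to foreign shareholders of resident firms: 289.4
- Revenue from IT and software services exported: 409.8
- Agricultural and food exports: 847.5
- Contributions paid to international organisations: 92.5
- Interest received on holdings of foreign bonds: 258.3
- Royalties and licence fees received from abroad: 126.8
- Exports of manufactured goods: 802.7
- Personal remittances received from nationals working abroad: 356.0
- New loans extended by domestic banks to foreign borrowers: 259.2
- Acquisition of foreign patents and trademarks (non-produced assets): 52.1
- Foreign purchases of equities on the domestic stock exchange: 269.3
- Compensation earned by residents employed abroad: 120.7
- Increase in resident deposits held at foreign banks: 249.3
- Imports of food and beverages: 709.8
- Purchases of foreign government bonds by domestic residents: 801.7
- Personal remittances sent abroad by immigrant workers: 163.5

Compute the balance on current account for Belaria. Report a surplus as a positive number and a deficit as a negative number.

Goods: 802.7 + 847.5 - 709.8 = 940.4
Services: 126.8 - 93.8 + 409.8 = 442.8
Primary income: -289.4 + 258.3 + 120.7 = 89.6
Secondary income: -163.5 + 356.0 - 92.5 = 100.0
Current account = 940.4 + 442.8 + 89.6 + 100.0 = 1572.8
(Excluded from the current account — financial account: new loans extended by domestic banks to foreign borrowers 259.2, foreign purchases of equities on the domestic stock exchange 269.3, increase in resident deposits held at foreign banks 249.3, purchases of foreign government bonds by domestic residents 801.7; capital account: acquisition of foreign patents and trademarks (non-produced assets) 52.1.)

1572.8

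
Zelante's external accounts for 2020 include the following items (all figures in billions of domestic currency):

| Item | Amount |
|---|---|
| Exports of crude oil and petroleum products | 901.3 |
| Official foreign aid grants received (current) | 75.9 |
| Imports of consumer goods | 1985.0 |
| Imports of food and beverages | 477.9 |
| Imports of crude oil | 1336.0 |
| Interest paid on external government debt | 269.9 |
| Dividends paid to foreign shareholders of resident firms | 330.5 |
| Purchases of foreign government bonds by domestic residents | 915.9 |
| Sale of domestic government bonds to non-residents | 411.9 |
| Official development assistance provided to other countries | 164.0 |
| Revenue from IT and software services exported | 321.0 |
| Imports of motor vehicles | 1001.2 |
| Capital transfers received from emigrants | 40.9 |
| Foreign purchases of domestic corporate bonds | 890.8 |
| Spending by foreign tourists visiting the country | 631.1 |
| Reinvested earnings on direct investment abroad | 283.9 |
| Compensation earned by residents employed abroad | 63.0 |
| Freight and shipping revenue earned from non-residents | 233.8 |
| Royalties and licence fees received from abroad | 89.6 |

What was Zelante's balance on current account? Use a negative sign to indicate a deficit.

-2964.9

Goods: -477.9 - 1336.0 - 1985.0 - 1001.2 + 901.3 = -3898.8
Services: 233.8 + 321.0 + 89.6 + 631.1 = 1275.5
Primary income: -330.5 - 269.9 + 63.0 + 283.9 = -253.5
Secondary income: -164.0 + 75.9 = -88.1
Current account = (-3898.8) + 1275.5 + (-253.5) + (-88.1) = -2964.9
(Excluded from the current account — financial account: purchases of foreign government bonds by domestic residents 915.9, sale of domestic government bonds to non-residents 411.9, foreign purchases of domestic corporate bonds 890.8; capital account: capital transfers received from emigrants 40.9.)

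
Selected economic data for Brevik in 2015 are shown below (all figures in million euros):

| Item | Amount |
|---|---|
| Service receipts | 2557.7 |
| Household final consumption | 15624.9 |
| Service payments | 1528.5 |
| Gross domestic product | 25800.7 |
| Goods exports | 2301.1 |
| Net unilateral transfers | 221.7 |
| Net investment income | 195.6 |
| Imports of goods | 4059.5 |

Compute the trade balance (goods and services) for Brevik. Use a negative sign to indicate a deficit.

-729.2

Goods balance = 2301.1 - 4059.5 = -1758.4
Services balance = 2557.7 - 1528.5 = 1029.2
Trade balance (goods + services) = -1758.4 + 1029.2 = -729.2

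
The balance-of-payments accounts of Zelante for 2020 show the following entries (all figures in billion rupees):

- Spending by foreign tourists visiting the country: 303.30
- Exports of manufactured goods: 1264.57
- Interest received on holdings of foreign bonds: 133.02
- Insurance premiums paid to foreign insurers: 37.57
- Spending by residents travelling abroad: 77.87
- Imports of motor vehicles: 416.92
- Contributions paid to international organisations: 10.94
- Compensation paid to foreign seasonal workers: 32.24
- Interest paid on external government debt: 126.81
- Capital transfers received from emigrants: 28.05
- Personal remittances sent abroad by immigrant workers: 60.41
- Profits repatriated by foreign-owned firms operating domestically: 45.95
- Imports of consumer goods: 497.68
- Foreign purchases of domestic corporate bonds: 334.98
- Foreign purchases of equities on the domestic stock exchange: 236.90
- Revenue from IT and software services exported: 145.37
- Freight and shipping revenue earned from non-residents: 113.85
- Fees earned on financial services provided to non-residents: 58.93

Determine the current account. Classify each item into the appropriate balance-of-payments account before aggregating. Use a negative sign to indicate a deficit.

Goods: -497.68 - 416.92 + 1264.57 = 349.97
Services: 145.37 - 77.87 + 113.85 - 37.57 + 303.30 + 58.93 = 506.01
Primary income: 133.02 - 32.24 - 45.95 - 126.81 = -71.98
Secondary income: -10.94 - 60.41 = -71.35
Current account = 349.97 + 506.01 + (-71.98) + (-71.35) = 712.65
(Excluded from the current account — capital account: capital transfers received from emigrants 28.05; financial account: foreign purchases of domestic corporate bonds 334.98, foreign purchases of equities on the domestic stock exchange 236.90.)

712.65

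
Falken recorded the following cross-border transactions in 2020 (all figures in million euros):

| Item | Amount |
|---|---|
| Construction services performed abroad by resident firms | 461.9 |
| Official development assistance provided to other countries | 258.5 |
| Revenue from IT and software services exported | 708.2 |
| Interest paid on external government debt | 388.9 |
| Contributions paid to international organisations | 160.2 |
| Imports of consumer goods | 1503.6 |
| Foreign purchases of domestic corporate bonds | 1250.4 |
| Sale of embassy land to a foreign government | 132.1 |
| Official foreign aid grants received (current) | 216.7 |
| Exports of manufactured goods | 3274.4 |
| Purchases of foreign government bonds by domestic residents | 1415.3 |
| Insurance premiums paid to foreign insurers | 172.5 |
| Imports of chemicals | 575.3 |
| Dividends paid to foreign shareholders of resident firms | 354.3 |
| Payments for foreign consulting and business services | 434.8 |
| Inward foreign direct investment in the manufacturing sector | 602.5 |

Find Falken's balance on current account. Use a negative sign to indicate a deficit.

813.1

Goods: -575.3 - 1503.6 + 3274.4 = 1195.5
Services: 708.2 + 461.9 - 172.5 - 434.8 = 562.8
Primary income: -388.9 - 354.3 = -743.2
Secondary income: -160.2 + 216.7 - 258.5 = -202.0
Current account = 1195.5 + 562.8 + (-743.2) + (-202.0) = 813.1
(Excluded from the current account — financial account: foreign purchases of domestic corporate bonds 1250.4, purchases of foreign government bonds by domestic residents 1415.3, inward foreign direct investment in the manufacturing sector 602.5; capital account: sale of embassy land to a foreign government 132.1.)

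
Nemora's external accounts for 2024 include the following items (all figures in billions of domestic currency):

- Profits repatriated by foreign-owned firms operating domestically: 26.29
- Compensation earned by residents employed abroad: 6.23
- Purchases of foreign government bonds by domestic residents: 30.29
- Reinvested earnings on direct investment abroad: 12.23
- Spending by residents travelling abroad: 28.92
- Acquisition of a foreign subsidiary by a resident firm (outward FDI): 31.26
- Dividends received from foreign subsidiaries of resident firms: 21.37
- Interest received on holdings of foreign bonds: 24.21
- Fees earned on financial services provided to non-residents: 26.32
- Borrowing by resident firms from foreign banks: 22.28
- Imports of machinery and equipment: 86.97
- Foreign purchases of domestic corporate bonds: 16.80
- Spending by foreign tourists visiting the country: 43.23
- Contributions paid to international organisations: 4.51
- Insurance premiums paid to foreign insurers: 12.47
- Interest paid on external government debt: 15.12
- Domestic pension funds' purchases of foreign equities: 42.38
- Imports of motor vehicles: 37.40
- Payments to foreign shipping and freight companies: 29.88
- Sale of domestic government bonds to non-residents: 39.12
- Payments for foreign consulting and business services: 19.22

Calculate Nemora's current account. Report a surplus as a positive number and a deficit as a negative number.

Goods: -86.97 - 37.40 = -124.37
Services: -12.47 + 26.32 - 28.92 + 43.23 - 29.88 - 19.22 = -20.94
Primary income: 21.37 + 12.23 - 26.29 - 15.12 + 6.23 + 24.21 = 22.63
Secondary income: -4.51
Current account = (-124.37) + (-20.94) + 22.63 + (-4.51) = -127.19
(Excluded from the current account — financial account: purchases of foreign government bonds by domestic residents 30.29, acquisition of a foreign subsidiary by a resident firm (outward FDI) 31.26, borrowing by resident firms from foreign banks 22.28, foreign purchases of domestic corporate bonds 16.80, domestic pension funds' purchases of foreign equities 42.38, sale of domestic government bonds to non-residents 39.12.)

-127.19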